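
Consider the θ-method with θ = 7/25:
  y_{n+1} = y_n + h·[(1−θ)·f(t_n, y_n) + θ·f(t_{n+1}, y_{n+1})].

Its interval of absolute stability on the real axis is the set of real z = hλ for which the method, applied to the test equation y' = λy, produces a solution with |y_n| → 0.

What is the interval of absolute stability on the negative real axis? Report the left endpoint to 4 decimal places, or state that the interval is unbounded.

Set f=λy, z=hλ:
  y_{n+1} = y_n + z·[18/25·y_n + 7/25·y_{n+1}] ⇒ (1 − 7/25z)y_{n+1} = (1 + 18/25z)y_n
  R(z) = (1 + 18/25z)/(1 − 7/25z).

Boundary: |R(x)|=1, x<0.
x=-1.51: |R|=0.0613
R=−1: 1+18/25x = −1+7/25x ⇒ -11/25x=2 ⇒ x=2/(-11/25)=-4.5455
Confirm numerically:
  x=-4.016: |R|=0.89034 <1
  x=-2.686: |R|=0.53304 <1
  x=-1.829: |R|=0.20956 <1
  x=-4.712: |R|=1.03159 >1
  x=-4.604: |R|=1.01125 >1
So |R|<1 on (-4.5455, 0).

(-4.5455, 0).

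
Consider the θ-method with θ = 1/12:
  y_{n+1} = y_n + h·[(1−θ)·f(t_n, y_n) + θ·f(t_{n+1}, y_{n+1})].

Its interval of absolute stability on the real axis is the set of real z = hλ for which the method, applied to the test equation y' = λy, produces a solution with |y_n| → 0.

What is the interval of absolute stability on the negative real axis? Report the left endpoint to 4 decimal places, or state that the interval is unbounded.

Set f=λy, z=hλ:
  y_{n+1} = y_n + z·[11/12·y_n + 1/12·y_{n+1}] ⇒ (1 − 1/12z)y_{n+1} = (1 + 11/12z)y_n
  so R(z) = (1 + 11/12z)/(1 − 1/12z).

Solve |R(x)|<1 on ℝ⁻.
x=-0.31: |R|=0.6978
R=−1: 1+11/12x = −1+1/12x ⇒ -5/6x=2 ⇒ x=2/(-5/6)=-2.4000
Confirm numerically:
  x=-1.879: |R|=0.62461 <1
  x=-1.622: |R|=0.42887 <1
  x=-1.521: |R|=0.34990 <1
  x=-2.963: |R|=1.37626 >1
  x=-2.930: |R|=1.35499 >1
Interval (-2.4000, 0).

(-2.4000, 0).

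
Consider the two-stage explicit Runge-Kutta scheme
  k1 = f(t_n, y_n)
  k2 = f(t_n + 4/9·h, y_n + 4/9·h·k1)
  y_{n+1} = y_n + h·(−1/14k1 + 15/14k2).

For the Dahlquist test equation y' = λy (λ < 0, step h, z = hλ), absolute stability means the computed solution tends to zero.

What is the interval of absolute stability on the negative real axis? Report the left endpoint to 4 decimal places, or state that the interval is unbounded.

(-2.1000, 0).

Set f=λy, z=hλ:
  k1=λy_n ⇒ h·k1=z·y_n;  k2=λ(1+4/9z)y_n ⇒ h·k2=z(1+4/9z)y_n
  y_{n+1}/y_n = 1 − 1/14z + 15/14z(1+4/9z) = 1 + z + 10/21z²
  R(z) = 1 + z + 10/21z².

Find x<0 with |R(x)|<1.
x=-0.79: |R|=0.5072
R=1: x+10/21x²=0 ⇒ x=−21/10=-2.1000; min R=1−1/(4·10/21)=0.4750>−1
Confirm numerically:
  x=-1.705: |R|=0.67930 <1
  x=-1.277: |R|=0.49954 <1
  x=-0.994: |R|=0.47649 <1
  x=-0.940: |R|=0.48076 <1
  x=-2.656: |R|=1.70321 >1
  x=-2.458: |R|=1.41903 >1
  x=-2.150: |R|=1.05119 >1
Stable set (-2.1000, 0).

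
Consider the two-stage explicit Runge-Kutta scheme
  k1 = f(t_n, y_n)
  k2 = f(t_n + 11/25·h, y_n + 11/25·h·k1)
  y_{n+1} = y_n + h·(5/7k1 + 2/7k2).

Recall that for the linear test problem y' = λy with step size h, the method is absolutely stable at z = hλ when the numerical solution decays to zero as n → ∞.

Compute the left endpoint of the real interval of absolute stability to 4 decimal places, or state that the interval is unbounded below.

left endpoint -7.9545.

With y'=λy (z=hλ):
  k1=λy_n ⇒ h·k1=z·y_n;  k2=λ(1+11/25z)y_n ⇒ h·k2=z(1+11/25z)y_n
  y_{n+1}/y_n = 1 + 5/7z + 2/7z(1+11/25z) = 1 + z + 22/175z²
  R(z) = 1 + z + 22/175z².

Need |R(x)|<1, x<0.
x=-0.48: |R|=0.5490
R=1: x+22/175x²=0 ⇒ x=−175/22=-7.9545; min R=1−1/(4·22/175)=-0.9886>−1
Confirm numerically:
  x=-5.681: |R|=0.62373 <1
  x=-4.598: |R|=0.94020 <1
  x=-4.546: |R|=0.94797 <1
  x=-3.851: |R|=0.98663 <1
  x=-8.447: |R|=1.52294 >1
  x=-8.310: |R|=1.37134 >1
  x=-8.261: |R|=1.31826 >1
So |R|<1 on (-7.9545, 0).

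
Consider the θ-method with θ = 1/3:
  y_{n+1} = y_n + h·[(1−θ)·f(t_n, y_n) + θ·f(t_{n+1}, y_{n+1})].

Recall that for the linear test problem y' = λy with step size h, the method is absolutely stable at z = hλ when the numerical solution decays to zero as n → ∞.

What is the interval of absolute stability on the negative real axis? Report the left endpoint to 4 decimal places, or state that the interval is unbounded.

(-6.0000, 0).

On y'=λy, z=hλ:
  y_{n+1} = y_n + z·[2/3·y_n + 1/3·y_{n+1}] ⇒ (1 − 1/3z)y_{n+1} = (1 + 2/3z)y_n
  ⇒ R(z) = (1 + 2/3z)/(1 − 1/3z).

Need |R(x)|<1, x<0.
x=-0.54: |R|=0.5424
R=−1: 1+2/3x = −1+1/3x ⇒ -1/3x=2 ⇒ x=2/(-1/3)=-6.0000
Confirm numerically:
  x=-5.461: |R|=0.93630 <1
  x=-4.889: |R|=0.85917 <1
  x=-3.309: |R|=0.57347 <1
  x=-6.514: |R|=1.05403 >1
  x=-6.050: |R|=1.00552 >1
Stable set (-6.0000, 0).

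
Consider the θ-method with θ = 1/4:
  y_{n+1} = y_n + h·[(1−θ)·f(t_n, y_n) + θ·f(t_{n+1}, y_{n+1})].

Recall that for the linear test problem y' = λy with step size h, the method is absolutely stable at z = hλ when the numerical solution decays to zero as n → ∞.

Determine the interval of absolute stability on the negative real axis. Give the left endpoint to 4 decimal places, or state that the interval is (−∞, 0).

Set f=λy, z=hλ:
  y_{n+1} = y_n + z·[3/4·y_n + 1/4·y_{n+1}] ⇒ (1 − 1/4z)y_{n+1} = (1 + 3/4z)y_n
  ⇒ R(z) = (1 + 3/4z)/(1 − 1/4z).

Boundary: |R(x)|=1, x<0.
x=-1.79: |R|=0.2366
R=−1: 1+3/4x = −1+1/4x ⇒ -1/2x=2 ⇒ x=2/(-1/2)=-4.0000
Confirm numerically:
  x=-2.461: |R|=0.52360 <1
  x=-2.436: |R|=0.51398 <1
  x=-2.129: |R|=0.38946 <1
  x=-1.758: |R|=0.22126 <1
  x=-4.519: |R|=1.12185 >1
  x=-4.451: |R|=1.10673 >1
Stable set (-4.0000, 0).

z∈(-4.0000,0).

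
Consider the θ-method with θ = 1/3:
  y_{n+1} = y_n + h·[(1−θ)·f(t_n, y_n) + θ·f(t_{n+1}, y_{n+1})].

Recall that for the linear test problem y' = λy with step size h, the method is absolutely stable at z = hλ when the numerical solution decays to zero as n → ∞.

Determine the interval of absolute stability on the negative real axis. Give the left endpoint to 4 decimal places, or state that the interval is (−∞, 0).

(-6.0000, 0).

Test eqn y'=λy, z=hλ:
  y_{n+1} = y_n + z·[2/3·y_n + 1/3·y_{n+1}] ⇒ (1 − 1/3z)y_{n+1} = (1 + 2/3z)y_n
  R(z) = (1 + 2/3z)/(1 − 1/3z).

Need |R(x)|<1, x<0.
x=-1.31: |R|=0.0882
R=−1: 1+2/3x = −1+1/3x ⇒ -1/3x=2 ⇒ x=2/(-1/3)=-6.0000
Confirm numerically:
  x=-4.275: |R|=0.76289 <1
  x=-3.529: |R|=0.62153 <1
  x=-2.896: |R|=0.47354 <1
  x=-6.497: |R|=1.05233 >1
  x=-6.260: |R|=1.02808 >1
Stable set (-6.0000, 0).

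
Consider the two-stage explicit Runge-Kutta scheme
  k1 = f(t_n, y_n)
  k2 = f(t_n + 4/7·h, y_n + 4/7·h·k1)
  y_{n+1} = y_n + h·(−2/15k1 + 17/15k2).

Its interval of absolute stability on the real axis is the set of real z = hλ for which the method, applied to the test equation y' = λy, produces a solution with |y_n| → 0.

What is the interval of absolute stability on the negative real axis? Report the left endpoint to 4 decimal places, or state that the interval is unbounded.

z∈(-1.5441,0).

On y'=λy, z=hλ:
  k1=λy_n ⇒ h·k1=z·y_n;  k2=λ(1+4/7z)y_n ⇒ h·k2=z(1+4/7z)y_n
  y_{n+1}/y_n = 1 − 2/15z + 17/15z(1+4/7z) = 1 + z + 68/105z²
  so R(z) = 1 + z + 68/105z².

Need |R(x)|<1, x<0.
x=-1.22: |R|=0.7439
R=1: x+68/105x²=0 ⇒ x=−105/68=-1.5441; min R=1−1/(4·68/105)=0.6140>−1
Confirm numerically:
  x=-1.176: |R|=0.71964 <1
  x=-0.960: |R|=0.63685 <1
  x=-0.829: |R|=0.61607 <1
  x=-0.665: |R|=0.62139 <1
  x=-1.737: |R|=1.21698 >1
  x=-1.694: |R|=1.16443 >1
Stable set (-1.5441, 0).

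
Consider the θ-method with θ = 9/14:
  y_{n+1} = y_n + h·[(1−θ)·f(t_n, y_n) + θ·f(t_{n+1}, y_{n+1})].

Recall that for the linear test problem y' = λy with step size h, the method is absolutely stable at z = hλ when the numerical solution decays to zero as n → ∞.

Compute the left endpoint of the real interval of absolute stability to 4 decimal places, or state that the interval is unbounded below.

With y'=λy (z=hλ):
  y_{n+1} = y_n + z·[5/14·y_n + 9/14·y_{n+1}] ⇒ (1 − 9/14z)y_{n+1} = (1 + 5/14z)y_n
  Hence R(z) = (1 + 5/14z)/(1 − 9/14z).

Boundary: |R(x)|=1, x<0.
x=-0.46: |R|=0.6450
x=-2: |R|=0.1250
x=-10: |R|=0.3462
x=-100: |R|=0.5317
θ=9/14≥1/2 ⇒ |1+5/14x|<|1−9/14x| ∀x<0 ⇒ stable on all of ℝ⁻.

unbounded; (−∞, 0).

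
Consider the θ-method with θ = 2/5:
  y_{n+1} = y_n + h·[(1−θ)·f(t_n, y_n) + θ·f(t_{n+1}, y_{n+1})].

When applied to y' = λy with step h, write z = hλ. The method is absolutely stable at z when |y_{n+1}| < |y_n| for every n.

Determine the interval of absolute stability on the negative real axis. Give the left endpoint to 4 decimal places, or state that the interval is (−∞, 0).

z∈(-10.0000,0).

Test eqn y'=λy, z=hλ:
  y_{n+1} = y_n + z·[3/5·y_n + 2/5·y_{n+1}] ⇒ (1 − 2/5z)y_{n+1} = (1 + 3/5z)y_n
  R(z) = (1 + 3/5z)/(1 − 2/5z).

Find x<0 with |R(x)|<1.
x=-1.35: |R|=0.1234
R=−1: 1+3/5x = −1+2/5x ⇒ -1/5x=2 ⇒ x=2/(-1/5)=-10.0000
Confirm numerically:
  x=-7.024: |R|=0.84376 <1
  x=-5.934: |R|=0.75895 <1
  x=-5.433: |R|=0.71215 <1
  x=-10.341: |R|=1.01328 >1
  x=-10.264: |R|=1.01034 >1
Stable set (-10.0000, 0).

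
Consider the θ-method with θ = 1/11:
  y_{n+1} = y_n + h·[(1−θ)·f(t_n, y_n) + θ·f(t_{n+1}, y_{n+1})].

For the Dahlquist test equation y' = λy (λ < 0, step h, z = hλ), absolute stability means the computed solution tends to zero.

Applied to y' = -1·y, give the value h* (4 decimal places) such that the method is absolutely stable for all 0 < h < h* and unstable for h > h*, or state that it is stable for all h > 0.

Set f=λy, z=hλ:
  y_{n+1} = y_n + z·[10/11·y_n + 1/11·y_{n+1}] ⇒ (1 − 1/11z)y_{n+1} = (1 + 10/11z)y_n
  so R(z) = (1 + 10/11z)/(1 − 1/11z).

Need |R(x)|<1, x<0.
x=-1.56: |R|=0.3662
R=−1: 1+10/11x = −1+1/11x ⇒ -9/11x=2 ⇒ x=2/(-9/11)=-2.4444
Confirm numerically:
  x=-2.382: |R|=0.95800 <1
  x=-2.232: |R|=0.85550 <1
  x=-1.965: |R|=0.66718 <1
  x=-1.351: |R|=0.20322 <1
  x=-2.948: |R|=1.32492 >1
  x=-2.881: |R|=1.28305 >1
Stable set (-2.4444, 0).

(-2.4444,0); λ=-1 ⇒ h* = (22/9)/1 = 2.4444.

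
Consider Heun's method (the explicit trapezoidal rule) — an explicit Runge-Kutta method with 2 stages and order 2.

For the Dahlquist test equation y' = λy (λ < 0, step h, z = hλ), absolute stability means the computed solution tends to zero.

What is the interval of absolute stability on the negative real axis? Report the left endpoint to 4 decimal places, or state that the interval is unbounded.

On y'=λy, z=hλ:
  order 2, 2-stage ⇒ R(z)=1+z+z^2/2
  (e.g. R(-0.73)=0.53645, |R|=0.53645)

Need |R(x)|<1, x<0.
x=-0.73: |R|=0.5364
|R(-1.94)|=0.9418 |R(-1.22)|=0.5242 |R(-0.91)|=0.5041
Bisect:
  x_lo=-2.8015 |R|=2.1227  x_hi=-0.2689 |R|=0.7673
  mid=-1.53519 |R|=0.64322 →hi
  mid=-2.16836 |R|=1.18253 →lo
  mid=-1.85178 |R|=0.86276 →hi
  mid=-2.01007 |R|=1.01012 →lo
  mid=-1.93092 |R|=0.93331 →hi
  mid=-1.97050 |R|=0.97093 →hi
  mid=-1.99028 |R|=0.99033 →hi
  ...
  [-2.00002,-1.99987] ⇒ x*=-2.0000
So |R|<1 on (-2.0000, 0).

z∈(-2.0000,0).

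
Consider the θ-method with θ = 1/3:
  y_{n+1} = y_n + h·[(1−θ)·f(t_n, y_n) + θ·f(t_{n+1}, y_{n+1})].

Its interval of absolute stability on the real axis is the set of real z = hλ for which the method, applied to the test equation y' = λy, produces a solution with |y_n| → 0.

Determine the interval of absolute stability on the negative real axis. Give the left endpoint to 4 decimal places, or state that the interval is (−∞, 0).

(-6.0000, 0).

With y'=λy (z=hλ):
  y_{n+1} = y_n + z·[2/3·y_n + 1/3·y_{n+1}] ⇒ (1 − 1/3z)y_{n+1} = (1 + 2/3z)y_n
  ⇒ R(z) = (1 + 2/3z)/(1 − 1/3z).

Solve |R(x)|<1 on ℝ⁻.
x=-1.52: |R|=0.0088
R=−1: 1+2/3x = −1+1/3x ⇒ -1/3x=2 ⇒ x=2/(-1/3)=-6.0000
Confirm numerically:
  x=-4.311: |R|=0.76898 <1
  x=-3.354: |R|=0.58357 <1
  x=-2.908: |R|=0.47664 <1
  x=-2.593: |R|=0.39085 <1
  x=-6.442: |R|=1.04681 >1
  x=-6.439: |R|=1.04651 >1
Interval (-6.0000, 0).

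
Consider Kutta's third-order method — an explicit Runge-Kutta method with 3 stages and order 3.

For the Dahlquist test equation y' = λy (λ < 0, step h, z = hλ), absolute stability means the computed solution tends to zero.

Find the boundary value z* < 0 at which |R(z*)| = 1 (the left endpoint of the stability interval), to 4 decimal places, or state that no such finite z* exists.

On y'=λy, z=hλ:
  order 3, 3-stage ⇒ R(z)=1+z+z^2/2+z^3/6
  (e.g. R(-1.45)=0.09315, |R|=0.09315)

Need |R(x)|<1, x<0.
x=-1.45: |R|=0.0931
|R(-2.53)|=1.0286 |R(-1.43)|=0.1051 |R(-0.96)|=0.3533
Bisect:
  x_lo=-3.1912 |R|=2.5157  x_hi=-0.0870 |R|=0.9167
  mid=-1.63909 |R|=0.02972 →hi
  mid=-2.41515 |R|=0.84658 →hi
  mid=-2.80318 |R|=1.54541 →lo
  mid=-2.60916 |R|=1.16571 →lo
  mid=-2.51215 |R|=0.99903 →hi
  mid=-2.56066 |R|=1.08053 →lo
  mid=-2.53641 |R|=1.03933 →lo
  mid=-2.52428 |R|=1.01907 →lo
  mid=-2.51822 |R|=1.00902 →lo
  mid=-2.51519 |R|=1.00402 →lo
  ...
  [-2.51291,-2.51272] ⇒ x*=-2.5127
Stable set (-2.5127, 0).

z* = -2.5127.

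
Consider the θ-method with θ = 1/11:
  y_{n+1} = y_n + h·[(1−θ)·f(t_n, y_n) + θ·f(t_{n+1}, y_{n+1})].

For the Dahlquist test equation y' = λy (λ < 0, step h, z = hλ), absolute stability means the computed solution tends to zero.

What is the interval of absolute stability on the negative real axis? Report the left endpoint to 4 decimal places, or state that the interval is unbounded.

On y'=λy, z=hλ:
  y_{n+1} = y_n + z·[10/11·y_n + 1/11·y_{n+1}] ⇒ (1 − 1/11z)y_{n+1} = (1 + 10/11z)y_n
  R(z) = (1 + 10/11z)/(1 − 1/11z).

Boundary: |R(x)|=1, x<0.
x=-1.31: |R|=0.1706
R=−1: 1+10/11x = −1+1/11x ⇒ -9/11x=2 ⇒ x=2/(-9/11)=-2.4444
Confirm numerically:
  x=-1.730: |R|=0.49489 <1
  x=-1.460: |R|=0.28892 <1
  x=-1.243: |R|=0.11680 <1
  x=-3.017: |R|=1.36763 >1
  x=-2.886: |R|=1.28619 >1
  x=-2.511: |R|=1.04433 >1
So |R|<1 on (-2.4444, 0).

z∈(-2.4444,0).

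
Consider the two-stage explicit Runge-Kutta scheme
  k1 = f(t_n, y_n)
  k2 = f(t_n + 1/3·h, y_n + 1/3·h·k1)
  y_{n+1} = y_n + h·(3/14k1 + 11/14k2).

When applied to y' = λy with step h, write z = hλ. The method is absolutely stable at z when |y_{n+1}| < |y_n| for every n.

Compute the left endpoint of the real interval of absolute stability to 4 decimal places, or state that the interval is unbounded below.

Set f=λy, z=hλ:
  k1=λy_n ⇒ h·k1=z·y_n;  k2=λ(1+1/3z)y_n ⇒ h·k2=z(1+1/3z)y_n
  y_{n+1}/y_n = 1 + 3/14z + 11/14z(1+1/3z) = 1 + z + 11/42z²
  ⇒ R(z) = 1 + z + 11/42z².

Solve |R(x)|<1 on ℝ⁻.
x=-1.78: |R|=0.0498
R=1: x+11/42x²=0 ⇒ x=−42/11=-3.8182; min R=1−1/(4·11/42)=0.0455>−1
Confirm numerically:
  x=-3.406: |R|=0.63231 <1
  x=-3.001: |R|=0.35771 <1
  x=-2.102: |R|=0.05520 <1
  x=-4.252: |R|=1.48311 >1
  x=-4.172: |R|=1.38661 >1
  x=-3.999: |R|=1.18938 >1
Stable set (-3.8182, 0).

z* = -3.8182.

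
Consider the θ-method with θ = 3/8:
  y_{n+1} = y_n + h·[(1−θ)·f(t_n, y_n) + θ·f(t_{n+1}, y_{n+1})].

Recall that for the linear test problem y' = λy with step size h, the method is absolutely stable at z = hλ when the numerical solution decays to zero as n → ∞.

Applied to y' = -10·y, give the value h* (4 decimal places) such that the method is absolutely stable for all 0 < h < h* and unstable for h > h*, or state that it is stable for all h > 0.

(-8.0000,0); λ=-10 ⇒ h* = (8)/10 = 0.8000.

On y'=λy, z=hλ:
  y_{n+1} = y_n + z·[5/8·y_n + 3/8·y_{n+1}] ⇒ (1 − 3/8z)y_{n+1} = (1 + 5/8z)y_n
  ⇒ R(z) = (1 + 5/8z)/(1 − 3/8z).

Find x<0 with |R(x)|<1.
x=-1.31: |R|=0.1215
R=−1: 1+5/8x = −1+3/8x ⇒ -1/4x=2 ⇒ x=2/(-1/4)=-8.0000
Confirm numerically:
  x=-6.218: |R|=0.86629 <1
  x=-6.142: |R|=0.85938 <1
  x=-5.061: |R|=0.74645 <1
  x=-4.919: |R|=0.72923 <1
  x=-8.445: |R|=1.02670 >1
  x=-8.309: |R|=1.01877 >1
  x=-8.182: |R|=1.01118 >1
Stable set (-8.0000, 0).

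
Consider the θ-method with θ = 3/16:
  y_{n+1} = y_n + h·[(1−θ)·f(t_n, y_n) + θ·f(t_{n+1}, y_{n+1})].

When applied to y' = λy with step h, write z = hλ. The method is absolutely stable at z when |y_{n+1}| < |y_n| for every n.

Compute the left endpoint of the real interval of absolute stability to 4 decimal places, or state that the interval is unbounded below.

z* = -3.2000.

Test eqn y'=λy, z=hλ:
  y_{n+1} = y_n + z·[13/16·y_n + 3/16·y_{n+1}] ⇒ (1 − 3/16z)y_{n+1} = (1 + 13/16z)y_n
  ⇒ R(z) = (1 + 13/16z)/(1 − 3/16z).

Need |R(x)|<1, x<0.
x=-0.39: |R|=0.6366
R=−1: 1+13/16x = −1+3/16x ⇒ -5/8x=2 ⇒ x=2/(-5/8)=-3.2000
Confirm numerically:
  x=-2.885: |R|=0.87224 <1
  x=-2.778: |R|=0.82658 <1
  x=-2.382: |R|=0.64659 <1
  x=-2.277: |R|=0.59573 <1
  x=-3.715: |R|=1.18972 >1
  x=-3.611: |R|=1.15317 >1
  x=-3.381: |R|=1.06923 >1
Interval (-3.2000, 0).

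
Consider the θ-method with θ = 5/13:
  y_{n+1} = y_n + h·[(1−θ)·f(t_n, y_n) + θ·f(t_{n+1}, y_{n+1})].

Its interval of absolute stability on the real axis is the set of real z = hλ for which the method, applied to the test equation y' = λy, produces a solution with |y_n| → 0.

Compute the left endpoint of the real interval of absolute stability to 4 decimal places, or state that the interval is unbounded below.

On y'=λy, z=hλ:
  y_{n+1} = y_n + z·[8/13·y_n + 5/13·y_{n+1}] ⇒ (1 − 5/13z)y_{n+1} = (1 + 8/13z)y_n
  so R(z) = (1 + 8/13z)/(1 − 5/13z).

Solve |R(x)|<1 on ℝ⁻.
x=-1.65: |R|=0.0094
R=−1: 1+8/13x = −1+5/13x ⇒ -3/13x=2 ⇒ x=2/(-3/13)=-8.6667
Confirm numerically:
  x=-8.454: |R|=0.98846 <1
  x=-6.347: |R|=0.84444 <1
  x=-4.538: |R|=0.65296 <1
  x=-4.145: |R|=0.59778 <1
  x=-9.241: |R|=1.02910 >1
  x=-9.144: |R|=1.02439 >1
So |R|<1 on (-8.6667, 0).

z* = -8.6667.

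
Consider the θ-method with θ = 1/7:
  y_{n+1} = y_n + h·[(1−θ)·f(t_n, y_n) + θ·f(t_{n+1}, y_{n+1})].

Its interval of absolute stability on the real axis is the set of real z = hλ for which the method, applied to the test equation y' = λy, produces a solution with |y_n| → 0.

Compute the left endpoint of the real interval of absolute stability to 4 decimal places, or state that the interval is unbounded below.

Set f=λy, z=hλ:
  y_{n+1} = y_n + z·[6/7·y_n + 1/7·y_{n+1}] ⇒ (1 − 1/7z)y_{n+1} = (1 + 6/7z)y_n
  R(z) = (1 + 6/7z)/(1 − 1/7z).

Boundary: |R(x)|=1, x<0.
x=-1.59: |R|=0.2957
R=−1: 1+6/7x = −1+1/7x ⇒ -5/7x=2 ⇒ x=2/(-5/7)=-2.8000
Confirm numerically:
  x=-2.301: |R|=0.73175 <1
  x=-2.036: |R|=0.57725 <1
  x=-1.540: |R|=0.26230 <1
  x=-3.288: |R|=1.23717 >1
  x=-3.111: |R|=1.15379 >1
Stable set (-2.8000, 0).

left endpoint -2.8000.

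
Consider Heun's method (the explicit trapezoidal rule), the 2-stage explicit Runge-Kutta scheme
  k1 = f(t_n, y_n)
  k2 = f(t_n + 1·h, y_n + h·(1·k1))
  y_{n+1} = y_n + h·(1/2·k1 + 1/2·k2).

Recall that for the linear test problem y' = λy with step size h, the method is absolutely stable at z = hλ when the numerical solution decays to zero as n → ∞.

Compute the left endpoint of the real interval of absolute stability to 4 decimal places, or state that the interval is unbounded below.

Set f=λy, z=hλ:
  order 2, 2-stage ⇒ R(z)=1+z+z^2/2
  (e.g. R(-0.31)=0.73805, |R|=0.73805)

Find x<0 with |R(x)|<1.
x=-0.31: |R|=0.7380
|R(-1.58)|=0.6682 |R(-0.95)|=0.5012 |R(-0.66)|=0.5578
Bisect:
  x_lo=-2.7943 |R|=2.1097  x_hi=-0.1893 |R|=0.8286
  mid=-1.49181 |R|=0.62094 →hi
  mid=-2.14305 |R|=1.15328 →lo
  mid=-1.81743 |R|=0.83410 →hi
  mid=-1.98024 |R|=0.98043 →hi
  mid=-2.06164 |R|=1.06354 →lo
  mid=-2.02094 |R|=1.02116 →lo
  mid=-2.00059 |R|=1.00059 →lo
  mid=-1.99041 |R|=0.99046 →hi
  mid=-1.99550 |R|=0.99551 →hi
  mid=-1.99804 |R|=0.99805 →hi
  ...
  [-2.00011,-1.99995] ⇒ x*=-2.0000
Stable set (-2.0000, 0).

z* = -2.0000.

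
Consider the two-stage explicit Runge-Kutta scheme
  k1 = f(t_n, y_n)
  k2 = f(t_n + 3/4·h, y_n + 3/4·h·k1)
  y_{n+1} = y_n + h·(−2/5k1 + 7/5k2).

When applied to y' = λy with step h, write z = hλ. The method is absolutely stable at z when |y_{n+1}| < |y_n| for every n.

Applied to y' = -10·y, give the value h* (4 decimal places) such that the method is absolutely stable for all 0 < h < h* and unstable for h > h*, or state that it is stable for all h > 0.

(-0.9524,0); λ=-10 ⇒ h* = (20/21)/10 = 0.0952.

On y'=λy, z=hλ:
  k1=λy_n ⇒ h·k1=z·y_n;  k2=λ(1+3/4z)y_n ⇒ h·k2=z(1+3/4z)y_n
  y_{n+1}/y_n = 1 − 2/5z + 7/5z(1+3/4z) = 1 + z + 21/20z²
  so R(z) = 1 + z + 21/20z².

Find x<0 with |R(x)|<1.
x=-0.31: |R|=0.7909
R=1: x+21/20x²=0 ⇒ x=−20/21=-0.9524; min R=1−1/(4·21/20)=0.7619>−1
Confirm numerically:
  x=-0.812: |R|=0.88031 <1
  x=-0.734: |R|=0.83169 <1
  x=-0.663: |R|=0.79855 <1
  x=-0.600: |R|=0.77800 <1
  x=-1.410: |R|=1.67751 >1
  x=-1.134: |R|=1.21625 >1
Interval (-0.9524, 0).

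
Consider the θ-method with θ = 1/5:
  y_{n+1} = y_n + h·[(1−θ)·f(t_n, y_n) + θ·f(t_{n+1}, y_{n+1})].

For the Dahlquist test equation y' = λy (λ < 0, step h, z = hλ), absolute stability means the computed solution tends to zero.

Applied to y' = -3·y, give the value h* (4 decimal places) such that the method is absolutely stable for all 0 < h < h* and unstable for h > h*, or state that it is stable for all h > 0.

(-3.3333,0); λ=-3 ⇒ h* = (10/3)/3 = 1.1111.

Test eqn y'=λy, z=hλ:
  y_{n+1} = y_n + z·[4/5·y_n + 1/5·y_{n+1}] ⇒ (1 − 1/5z)y_{n+1} = (1 + 4/5z)y_n
  Hence R(z) = (1 + 4/5z)/(1 − 1/5z).

Find x<0 with |R(x)|<1.
x=-1.03: |R|=0.1459
R=−1: 1+4/5x = −1+1/5x ⇒ -3/5x=2 ⇒ x=2/(-3/5)=-3.3333
Confirm numerically:
  x=-3.052: |R|=0.89518 <1
  x=-2.935: |R|=0.84940 <1
  x=-2.864: |R|=0.82096 <1
  x=-3.658: |R|=1.11250 >1
  x=-3.450: |R|=1.04142 >1
Interval (-3.3333, 0).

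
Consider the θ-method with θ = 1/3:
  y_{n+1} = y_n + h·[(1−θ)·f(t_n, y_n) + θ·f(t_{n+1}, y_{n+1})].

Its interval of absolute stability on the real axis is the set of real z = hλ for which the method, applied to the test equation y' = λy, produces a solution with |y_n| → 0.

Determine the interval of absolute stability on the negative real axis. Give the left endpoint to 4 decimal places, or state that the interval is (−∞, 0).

(-6.0000, 0).

Test eqn y'=λy, z=hλ:
  y_{n+1} = y_n + z·[2/3·y_n + 1/3·y_{n+1}] ⇒ (1 − 1/3z)y_{n+1} = (1 + 2/3z)y_n
  R(z) = (1 + 2/3z)/(1 − 1/3z).

Solve |R(x)|<1 on ℝ⁻.
x=-1.16: |R|=0.1635
R=−1: 1+2/3x = −1+1/3x ⇒ -1/3x=2 ⇒ x=2/(-1/3)=-6.0000
Confirm numerically:
  x=-5.902: |R|=0.98899 <1
  x=-5.606: |R|=0.95422 <1
  x=-4.909: |R|=0.86206 <1
  x=-2.975: |R|=0.49372 <1
  x=-6.435: |R|=1.04610 >1
  x=-6.060: |R|=1.00662 >1
Stable set (-6.0000, 0).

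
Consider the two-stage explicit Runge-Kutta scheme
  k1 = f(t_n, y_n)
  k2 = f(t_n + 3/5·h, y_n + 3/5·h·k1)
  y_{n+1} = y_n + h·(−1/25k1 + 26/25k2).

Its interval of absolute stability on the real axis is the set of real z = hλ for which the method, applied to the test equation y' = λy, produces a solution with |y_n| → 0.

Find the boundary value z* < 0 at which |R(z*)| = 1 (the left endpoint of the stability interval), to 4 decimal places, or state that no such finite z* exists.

With y'=λy (z=hλ):
  k1=λy_n ⇒ h·k1=z·y_n;  k2=λ(1+3/5z)y_n ⇒ h·k2=z(1+3/5z)y_n
  y_{n+1}/y_n = 1 − 1/25z + 26/25z(1+3/5z) = 1 + z + 78/125z²
  ⇒ R(z) = 1 + z + 78/125z².

Find x<0 with |R(x)|<1.
x=-0.98: |R|=0.6193
R=1: x+78/125x²=0 ⇒ x=−125/78=-1.6026; min R=1−1/(4·78/125)=0.5994>−1
Confirm numerically:
  x=-1.388: |R|=0.81416 <1
  x=-0.845: |R|=0.60055 <1
  x=-0.647: |R|=0.61421 <1
  x=-1.792: |R|=1.21183 >1
  x=-1.708: |R|=1.11237 >1
Stable set (-1.6026, 0).

z* = -1.6026.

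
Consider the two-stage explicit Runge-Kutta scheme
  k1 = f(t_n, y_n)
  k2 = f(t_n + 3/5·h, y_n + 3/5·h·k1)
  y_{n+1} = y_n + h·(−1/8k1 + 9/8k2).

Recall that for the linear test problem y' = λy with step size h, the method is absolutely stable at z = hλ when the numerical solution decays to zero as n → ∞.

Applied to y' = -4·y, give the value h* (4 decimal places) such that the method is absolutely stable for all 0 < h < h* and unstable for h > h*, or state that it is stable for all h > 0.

Set f=λy, z=hλ:
  k1=λy_n ⇒ h·k1=z·y_n;  k2=λ(1+3/5z)y_n ⇒ h·k2=z(1+3/5z)y_n
  y_{n+1}/y_n = 1 − 1/8z + 9/8z(1+3/5z) = 1 + z + 27/40z²
  Hence R(z) = 1 + z + 27/40z².

Need |R(x)|<1, x<0.
x=-0.92: |R|=0.6513
R=1: x+27/40x²=0 ⇒ x=−40/27=-1.4815; min R=1−1/(4·27/40)=0.6296>−1
Confirm numerically:
  x=-1.282: |R|=0.82738 <1
  x=-1.274: |R|=0.82158 <1
  x=-1.204: |R|=0.77449 <1
  x=-2.050: |R|=1.78669 >1
  x=-1.854: |R|=1.46619 >1
  x=-1.709: |R|=1.26246 >1
Stable set (-1.4815, 0).

(-1.4815,0); λ=-4 ⇒ h* = (40/27)/4 = 0.3704.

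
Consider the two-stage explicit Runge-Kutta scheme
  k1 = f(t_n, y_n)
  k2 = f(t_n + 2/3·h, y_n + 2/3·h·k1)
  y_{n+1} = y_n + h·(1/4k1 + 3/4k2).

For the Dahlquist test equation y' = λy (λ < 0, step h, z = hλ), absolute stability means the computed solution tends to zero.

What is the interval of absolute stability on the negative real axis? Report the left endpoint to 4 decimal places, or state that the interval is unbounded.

On y'=λy, z=hλ:
  k1=λy_n ⇒ h·k1=z·y_n;  k2=λ(1+2/3z)y_n ⇒ h·k2=z(1+2/3z)y_n
  y_{n+1}/y_n = 1 + 1/4z + 3/4z(1+2/3z) = 1 + z + 1/2z²
  R(z) = 1 + z + 1/2z².

Find x<0 with |R(x)|<1.
x=-1.04: |R|=0.5008
R=1: x+1/2x²=0 ⇒ x=−2=-2.0000; min R=1−1/(4·1/2)=0.5000>−1
Confirm numerically:
  x=-1.961: |R|=0.96176 <1
  x=-1.955: |R|=0.95601 <1
  x=-1.854: |R|=0.86466 <1
  x=-0.971: |R|=0.50042 <1
  x=-2.588: |R|=1.76087 >1
  x=-2.392: |R|=1.46883 >1
So |R|<1 on (-2.0000, 0).

z∈(-2.0000,0).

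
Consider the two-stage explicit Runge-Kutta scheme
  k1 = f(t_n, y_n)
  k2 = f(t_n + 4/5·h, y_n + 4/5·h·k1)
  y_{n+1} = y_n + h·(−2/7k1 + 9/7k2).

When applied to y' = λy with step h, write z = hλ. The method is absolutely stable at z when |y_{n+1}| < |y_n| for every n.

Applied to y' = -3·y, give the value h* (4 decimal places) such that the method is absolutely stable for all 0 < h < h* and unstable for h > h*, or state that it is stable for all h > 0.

(-0.9722,0); λ=-3 ⇒ h* = (35/36)/3 = 0.3241.

On y'=λy, z=hλ:
  k1=λy_n ⇒ h·k1=z·y_n;  k2=λ(1+4/5z)y_n ⇒ h·k2=z(1+4/5z)y_n
  y_{n+1}/y_n = 1 − 2/7z + 9/7z(1+4/5z) = 1 + z + 36/35z²
  R(z) = 1 + z + 36/35z².

Find x<0 with |R(x)|<1.
x=-1.66: |R|=2.1743
R=1: x+36/35x²=0 ⇒ x=−35/36=-0.9722; min R=1−1/(4·36/35)=0.7569>−1
Confirm numerically:
  x=-0.819: |R|=0.87093 <1
  x=-0.816: |R|=0.86888 <1
  x=-0.480: |R|=0.75698 <1
  x=-1.569: |R|=1.96310 >1
  x=-1.424: |R|=1.66171 >1
  x=-1.257: |R|=1.36819 >1
Interval (-0.9722, 0).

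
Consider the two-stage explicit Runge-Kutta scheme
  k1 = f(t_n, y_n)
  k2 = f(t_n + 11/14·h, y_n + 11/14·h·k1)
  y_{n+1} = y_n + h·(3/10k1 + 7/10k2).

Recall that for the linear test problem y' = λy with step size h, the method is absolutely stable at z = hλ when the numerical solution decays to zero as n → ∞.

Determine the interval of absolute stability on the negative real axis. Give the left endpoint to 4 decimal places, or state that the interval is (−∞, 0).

z∈(-1.8182,0).

With y'=λy (z=hλ):
  k1=λy_n ⇒ h·k1=z·y_n;  k2=λ(1+11/14z)y_n ⇒ h·k2=z(1+11/14z)y_n
  y_{n+1}/y_n = 1 + 3/10z + 7/10z(1+11/14z) = 1 + z + 11/20z²
  ⇒ R(z) = 1 + z + 11/20z².

Need |R(x)|<1, x<0.
x=-0.96: |R|=0.5469
R=1: x+11/20x²=0 ⇒ x=−20/11=-1.8182; min R=1−1/(4·11/20)=0.5455>−1
Confirm numerically:
  x=-1.489: |R|=0.73042 <1
  x=-1.443: |R|=0.70224 <1
  x=-1.221: |R|=0.59896 <1
  x=-2.320: |R|=1.64032 >1
  x=-1.881: |R|=1.06499 >1
So |R|<1 on (-1.8182, 0).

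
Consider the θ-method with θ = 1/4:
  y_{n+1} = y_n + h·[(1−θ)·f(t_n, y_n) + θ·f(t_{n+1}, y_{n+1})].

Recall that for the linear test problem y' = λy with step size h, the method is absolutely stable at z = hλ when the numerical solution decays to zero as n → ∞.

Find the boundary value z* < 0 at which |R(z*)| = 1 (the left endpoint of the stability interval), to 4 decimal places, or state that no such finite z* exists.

left endpoint -4.0000.

Set f=λy, z=hλ:
  y_{n+1} = y_n + z·[3/4·y_n + 1/4·y_{n+1}] ⇒ (1 − 1/4z)y_{n+1} = (1 + 3/4z)y_n
  so R(z) = (1 + 3/4z)/(1 − 1/4z).

Solve |R(x)|<1 on ℝ⁻.
x=-0.86: |R|=0.2922
R=−1: 1+3/4x = −1+1/4x ⇒ -1/2x=2 ⇒ x=2/(-1/2)=-4.0000
Confirm numerically:
  x=-3.676: |R|=0.91558 <1
  x=-3.371: |R|=0.82933 <1
  x=-2.365: |R|=0.48625 <1
  x=-4.474: |R|=1.11187 >1
  x=-4.446: |R|=1.10561 >1
  x=-4.283: |R|=1.06833 >1
Stable set (-4.0000, 0).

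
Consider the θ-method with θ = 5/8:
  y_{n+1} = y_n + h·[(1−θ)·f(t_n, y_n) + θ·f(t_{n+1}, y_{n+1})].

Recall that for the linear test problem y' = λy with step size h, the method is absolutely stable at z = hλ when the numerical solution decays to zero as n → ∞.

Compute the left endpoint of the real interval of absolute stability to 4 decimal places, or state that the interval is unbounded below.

Set f=λy, z=hλ:
  y_{n+1} = y_n + z·[3/8·y_n + 5/8·y_{n+1}] ⇒ (1 − 5/8z)y_{n+1} = (1 + 3/8z)y_n
  ⇒ R(z) = (1 + 3/8z)/(1 − 5/8z).

Boundary: |R(x)|=1, x<0.
x=-1.44: |R|=0.2421
x=-2: |R|=0.1111
x=-10: |R|=0.3793
x=-100: |R|=0.5748
θ=5/8≥1/2 ⇒ |1+3/8x|<|1−5/8x| ∀x<0 ⇒ stable on all of ℝ⁻.

(−∞, 0) — no finite endpoint.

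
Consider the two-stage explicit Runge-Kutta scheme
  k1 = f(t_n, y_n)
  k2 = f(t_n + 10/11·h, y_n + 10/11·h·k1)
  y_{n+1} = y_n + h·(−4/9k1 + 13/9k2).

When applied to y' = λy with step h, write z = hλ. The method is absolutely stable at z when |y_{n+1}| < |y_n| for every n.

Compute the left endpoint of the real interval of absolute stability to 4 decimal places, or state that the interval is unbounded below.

left endpoint -0.7615.

With y'=λy (z=hλ):
  k1=λy_n ⇒ h·k1=z·y_n;  k2=λ(1+10/11z)y_n ⇒ h·k2=z(1+10/11z)y_n
  y_{n+1}/y_n = 1 − 4/9z + 13/9z(1+10/11z) = 1 + z + 130/99z²
  R(z) = 1 + z + 130/99z².

Find x<0 with |R(x)|<1.
x=-0.97: |R|=1.2655
R=1: x+130/99x²=0 ⇒ x=−99/130=-0.7615; min R=1−1/(4·130/99)=0.8096>−1
Confirm numerically:
  x=-0.686: |R|=0.93195 <1
  x=-0.673: |R|=0.92176 <1
  x=-0.585: |R|=0.86439 <1
  x=-0.542: |R|=0.84375 <1
  x=-1.169: |R|=1.62547 >1
  x=-0.941: |R|=1.22175 >1
  x=-0.924: |R|=1.19712 >1
Interval (-0.7615, 0).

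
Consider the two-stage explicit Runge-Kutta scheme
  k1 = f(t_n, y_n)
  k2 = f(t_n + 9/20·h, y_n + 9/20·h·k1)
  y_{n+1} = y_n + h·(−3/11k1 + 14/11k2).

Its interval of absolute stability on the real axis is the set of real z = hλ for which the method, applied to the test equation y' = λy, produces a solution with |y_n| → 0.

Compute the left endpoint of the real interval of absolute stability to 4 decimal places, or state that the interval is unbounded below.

z* = -1.7460.

Test eqn y'=λy, z=hλ:
  k1=λy_n ⇒ h·k1=z·y_n;  k2=λ(1+9/20z)y_n ⇒ h·k2=z(1+9/20z)y_n
  y_{n+1}/y_n = 1 − 3/11z + 14/11z(1+9/20z) = 1 + z + 63/110z²
  R(z) = 1 + z + 63/110z².

Need |R(x)|<1, x<0.
x=-0.59: |R|=0.6094
R=1: x+63/110x²=0 ⇒ x=−110/63=-1.7460; min R=1−1/(4·63/110)=0.5635>−1
Confirm numerically:
  x=-1.715: |R|=0.96952 <1
  x=-1.405: |R|=0.72558 <1
  x=-0.920: |R|=0.56476 <1
  x=-2.318: |R|=1.75933 >1
  x=-2.183: |R|=1.54633 >1
  x=-1.851: |R|=1.11128 >1
So |R|<1 on (-1.7460, 0).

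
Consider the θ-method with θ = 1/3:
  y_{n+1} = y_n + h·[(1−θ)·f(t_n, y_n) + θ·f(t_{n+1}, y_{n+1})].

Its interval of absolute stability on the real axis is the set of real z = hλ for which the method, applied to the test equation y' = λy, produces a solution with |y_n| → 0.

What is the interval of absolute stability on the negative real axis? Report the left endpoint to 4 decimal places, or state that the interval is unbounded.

z∈(-6.0000,0).

Test eqn y'=λy, z=hλ:
  y_{n+1} = y_n + z·[2/3·y_n + 1/3·y_{n+1}] ⇒ (1 − 1/3z)y_{n+1} = (1 + 2/3z)y_n
  R(z) = (1 + 2/3z)/(1 − 1/3z).

Find x<0 with |R(x)|<1.
x=-1.62: |R|=0.0519
R=−1: 1+2/3x = −1+1/3x ⇒ -1/3x=2 ⇒ x=2/(-1/3)=-6.0000
Confirm numerically:
  x=-5.711: |R|=0.96682 <1
  x=-5.444: |R|=0.93415 <1
  x=-2.509: |R|=0.36631 <1
  x=-6.289: |R|=1.03111 >1
  x=-6.272: |R|=1.02934 >1
  x=-6.103: |R|=1.01131 >1
Interval (-6.0000, 0).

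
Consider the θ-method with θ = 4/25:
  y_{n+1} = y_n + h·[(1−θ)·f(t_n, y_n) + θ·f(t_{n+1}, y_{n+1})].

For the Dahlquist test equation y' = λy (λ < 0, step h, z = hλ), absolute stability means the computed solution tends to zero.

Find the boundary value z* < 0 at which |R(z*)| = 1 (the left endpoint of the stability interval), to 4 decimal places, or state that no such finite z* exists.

left endpoint -2.9412.

Set f=λy, z=hλ:
  y_{n+1} = y_n + z·[21/25·y_n + 4/25·y_{n+1}] ⇒ (1 − 4/25z)y_{n+1} = (1 + 21/25z)y_n
  ⇒ R(z) = (1 + 21/25z)/(1 − 4/25z).

Need |R(x)|<1, x<0.
x=-0.94: |R|=0.1829
R=−1: 1+21/25x = −1+4/25x ⇒ -17/25x=2 ⇒ x=2/(-17/25)=-2.9412
Confirm numerically:
  x=-2.668: |R|=0.86981 <1
  x=-2.649: |R|=0.86046 <1
  x=-1.855: |R|=0.43044 <1
  x=-3.451: |R|=1.22335 >1
  x=-3.202: |R|=1.11728 >1
Stable set (-2.9412, 0).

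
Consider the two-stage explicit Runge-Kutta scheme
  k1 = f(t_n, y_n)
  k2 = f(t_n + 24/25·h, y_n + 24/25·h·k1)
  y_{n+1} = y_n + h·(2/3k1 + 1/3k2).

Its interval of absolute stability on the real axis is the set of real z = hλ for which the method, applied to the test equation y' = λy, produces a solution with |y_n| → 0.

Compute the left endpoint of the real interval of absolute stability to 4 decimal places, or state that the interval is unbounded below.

left endpoint -3.1250.

On y'=λy, z=hλ:
  k1=λy_n ⇒ h·k1=z·y_n;  k2=λ(1+24/25z)y_n ⇒ h·k2=z(1+24/25z)y_n
  y_{n+1}/y_n = 1 + 2/3z + 1/3z(1+24/25z) = 1 + z + 8/25z²
  Hence R(z) = 1 + z + 8/25z².

Need |R(x)|<1, x<0.
x=-0.4: |R|=0.6512
R=1: x+8/25x²=0 ⇒ x=−25/8=-3.1250; min R=1−1/(4·8/25)=0.2188>−1
Confirm numerically:
  x=-2.685: |R|=0.62195 <1
  x=-2.283: |R|=0.38487 <1
  x=-1.811: |R|=0.23851 <1
  x=-3.440: |R|=1.34675 >1
  x=-3.214: |R|=1.09153 >1
  x=-3.200: |R|=1.07680 >1
Stable set (-3.1250, 0).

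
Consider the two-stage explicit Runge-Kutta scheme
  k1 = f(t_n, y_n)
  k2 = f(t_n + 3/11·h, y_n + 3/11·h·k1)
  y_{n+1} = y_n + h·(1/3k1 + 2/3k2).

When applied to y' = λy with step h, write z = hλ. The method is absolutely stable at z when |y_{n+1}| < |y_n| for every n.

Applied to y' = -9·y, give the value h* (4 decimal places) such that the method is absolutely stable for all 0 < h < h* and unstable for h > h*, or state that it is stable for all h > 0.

On y'=λy, z=hλ:
  k1=λy_n ⇒ h·k1=z·y_n;  k2=λ(1+3/11z)y_n ⇒ h·k2=z(1+3/11z)y_n
  y_{n+1}/y_n = 1 + 1/3z + 2/3z(1+3/11z) = 1 + z + 2/11z²
  so R(z) = 1 + z + 2/11z².

Find x<0 with |R(x)|<1.
x=-0.33: |R|=0.6898
R=1: x+2/11x²=0 ⇒ x=−11/2=-5.5000; min R=1−1/(4·2/11)=-0.3750>−1
Confirm numerically:
  x=-5.389: |R|=0.89124 <1
  x=-4.923: |R|=0.48353 <1
  x=-4.744: |R|=0.34792 <1
  x=-3.889: |R|=0.13912 <1
  x=-6.086: |R|=1.64844 >1
  x=-6.084: |R|=1.64601 >1
Interval (-5.5000, 0).

(-5.5000,0); λ=-9 ⇒ h* = (11/2)/9 = 0.6111.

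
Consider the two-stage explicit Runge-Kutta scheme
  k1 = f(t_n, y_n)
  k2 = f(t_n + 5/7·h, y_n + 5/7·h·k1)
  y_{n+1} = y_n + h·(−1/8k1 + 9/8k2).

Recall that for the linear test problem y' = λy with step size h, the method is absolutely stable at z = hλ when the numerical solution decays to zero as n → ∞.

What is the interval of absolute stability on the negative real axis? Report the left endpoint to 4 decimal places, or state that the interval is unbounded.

With y'=λy (z=hλ):
  k1=λy_n ⇒ h·k1=z·y_n;  k2=λ(1+5/7z)y_n ⇒ h·k2=z(1+5/7z)y_n
  y_{n+1}/y_n = 1 − 1/8z + 9/8z(1+5/7z) = 1 + z + 45/56z²
  Hence R(z) = 1 + z + 45/56z².

Solve |R(x)|<1 on ℝ⁻.
x=-1.02: |R|=0.8160
R=1: x+45/56x²=0 ⇒ x=−56/45=-1.2444; min R=1−1/(4·45/56)=0.6889>−1
Confirm numerically:
  x=-1.200: |R|=0.95714 <1
  x=-0.831: |R|=0.72392 <1
  x=-0.777: |R|=0.70814 <1
  x=-0.647: |R|=0.68938 <1
  x=-1.831: |R|=1.86302 >1
  x=-1.779: |R|=1.76418 >1
Stable set (-1.2444, 0).

z∈(-1.2444,0).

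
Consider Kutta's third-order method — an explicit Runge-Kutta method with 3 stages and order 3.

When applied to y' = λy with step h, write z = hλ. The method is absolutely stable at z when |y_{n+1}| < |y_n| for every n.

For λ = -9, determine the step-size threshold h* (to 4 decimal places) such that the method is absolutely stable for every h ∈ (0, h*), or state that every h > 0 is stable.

With y'=λy (z=hλ):
  order 3, 3-stage ⇒ R(z)=1+z+z^2/2+z^3/6
  (e.g. R(-0.56)=0.56753, |R|=0.56753)

Boundary: |R(x)|=1, x<0.
x=-0.56: |R|=0.5675
|R(-2.71)|=1.3550 |R(-0.75)|=0.4609 |R(-0.72)|=0.4770
Bisect:
  x_lo=-2.9402 |R|=1.8540  x_hi=-0.1236 |R|=0.8837
  mid=-1.53188 |R|=0.04231 →hi
  mid=-2.23603 |R|=0.59941 →hi
  mid=-2.58811 |R|=1.12828 →lo
  mid=-2.41207 |R|=0.84196 →hi
  mid=-2.50009 |R|=0.97931 →hi
  mid=-2.54410 |R|=1.05230 →lo
  mid=-2.52209 |R|=1.01543 →lo
  mid=-2.51109 |R|=0.99728 →hi
  mid=-2.51659 |R|=1.00633 →lo
  mid=-2.51384 |R|=1.00180 →lo
  ...
  [-2.51281,-2.51264] ⇒ x*=-2.5127
So |R|<1 on (-2.5127, 0).

(-2.5127,0); λ=-9 ⇒ h* = 0.2792.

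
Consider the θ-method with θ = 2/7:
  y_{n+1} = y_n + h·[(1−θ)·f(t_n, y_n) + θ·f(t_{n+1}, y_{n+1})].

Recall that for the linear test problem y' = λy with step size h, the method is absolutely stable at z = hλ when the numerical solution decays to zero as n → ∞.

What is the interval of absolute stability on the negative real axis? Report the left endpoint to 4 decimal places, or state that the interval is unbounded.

z∈(-4.6667,0).

With y'=λy (z=hλ):
  y_{n+1} = y_n + z·[5/7·y_n + 2/7·y_{n+1}] ⇒ (1 − 2/7z)y_{n+1} = (1 + 5/7z)y_n
  Hence R(z) = (1 + 5/7z)/(1 − 2/7z).

Boundary: |R(x)|=1, x<0.
x=-1.22: |R|=0.0953
R=−1: 1+5/7x = −1+2/7x ⇒ -3/7x=2 ⇒ x=2/(-3/7)=-4.6667
Confirm numerically:
  x=-3.685: |R|=0.79506 <1
  x=-3.246: |R|=0.68411 <1
  x=-2.400: |R|=0.42373 <1
  x=-4.900: |R|=1.04167 >1
  x=-4.896: |R|=1.04097 >1
Interval (-4.6667, 0).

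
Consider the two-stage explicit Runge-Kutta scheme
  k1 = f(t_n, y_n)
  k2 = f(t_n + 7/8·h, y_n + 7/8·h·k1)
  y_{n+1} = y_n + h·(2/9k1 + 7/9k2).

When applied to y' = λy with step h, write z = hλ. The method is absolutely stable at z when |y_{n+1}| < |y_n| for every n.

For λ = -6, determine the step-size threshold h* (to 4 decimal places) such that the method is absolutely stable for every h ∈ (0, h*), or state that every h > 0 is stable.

Test eqn y'=λy, z=hλ:
  k1=λy_n ⇒ h·k1=z·y_n;  k2=λ(1+7/8z)y_n ⇒ h·k2=z(1+7/8z)y_n
  y_{n+1}/y_n = 1 + 2/9z + 7/9z(1+7/8z) = 1 + z + 49/72z²
  ⇒ R(z) = 1 + z + 49/72z².

Solve |R(x)|<1 on ℝ⁻.
x=-0.74: |R|=0.6327
R=1: x+49/72x²=0 ⇒ x=−72/49=-1.4694; min R=1−1/(4·49/72)=0.6327>−1
Confirm numerically:
  x=-1.298: |R|=0.84860 <1
  x=-1.115: |R|=0.73108 <1
  x=-0.944: |R|=0.66247 <1
  x=-2.030: |R|=1.77450 >1
  x=-1.804: |R|=1.41081 >1
So |R|<1 on (-1.4694, 0).

(-1.4694,0); λ=-6 ⇒ h* = (72/49)/6 = 0.2449.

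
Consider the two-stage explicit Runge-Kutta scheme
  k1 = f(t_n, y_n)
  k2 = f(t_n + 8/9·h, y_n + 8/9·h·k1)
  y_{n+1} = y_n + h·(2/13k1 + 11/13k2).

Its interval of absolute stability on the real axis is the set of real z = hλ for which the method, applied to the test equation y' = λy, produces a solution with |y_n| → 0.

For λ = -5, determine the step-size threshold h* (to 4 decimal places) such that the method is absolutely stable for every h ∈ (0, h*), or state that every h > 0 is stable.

Set f=λy, z=hλ:
  k1=λy_n ⇒ h·k1=z·y_n;  k2=λ(1+8/9z)y_n ⇒ h·k2=z(1+8/9z)y_n
  y_{n+1}/y_n = 1 + 2/13z + 11/13z(1+8/9z) = 1 + z + 88/117z²
  so R(z) = 1 + z + 88/117z².

Need |R(x)|<1, x<0.
x=-1.24: |R|=0.9165
R=1: x+88/117x²=0 ⇒ x=−117/88=-1.3295; min R=1−1/(4·88/117)=0.6676>−1
Confirm numerically:
  x=-1.200: |R|=0.88308 <1
  x=-1.080: |R|=0.79729 <1
  x=-0.882: |R|=0.70311 <1
  x=-1.821: |R|=1.67312 >1
  x=-1.685: |R|=1.45049 >1
  x=-1.555: |R|=1.26369 >1
Interval (-1.3295, 0).

(-1.3295,0); λ=-5 ⇒ h* = (117/88)/5 = 0.2659.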